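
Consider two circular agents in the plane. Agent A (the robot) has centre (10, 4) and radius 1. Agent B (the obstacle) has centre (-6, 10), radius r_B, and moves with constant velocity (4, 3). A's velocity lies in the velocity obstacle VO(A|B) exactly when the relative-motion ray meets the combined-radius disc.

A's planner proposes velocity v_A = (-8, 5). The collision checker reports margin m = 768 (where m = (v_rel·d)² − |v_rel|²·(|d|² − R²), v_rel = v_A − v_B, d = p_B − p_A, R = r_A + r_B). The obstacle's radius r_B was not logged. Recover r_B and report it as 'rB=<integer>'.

m = 768
d = (-16, 6);  v_rel = (-12, 2),  |v_rel|² = 148
v_rel×d = (-12)·(6) − (2)·(-16) = -40
since m = R²·148 − (-40)²:  R² = (1600 + 768) / 148 = 16
R = √16 = 4  ⇒  r_B = 4 − 1 = 3

rB=3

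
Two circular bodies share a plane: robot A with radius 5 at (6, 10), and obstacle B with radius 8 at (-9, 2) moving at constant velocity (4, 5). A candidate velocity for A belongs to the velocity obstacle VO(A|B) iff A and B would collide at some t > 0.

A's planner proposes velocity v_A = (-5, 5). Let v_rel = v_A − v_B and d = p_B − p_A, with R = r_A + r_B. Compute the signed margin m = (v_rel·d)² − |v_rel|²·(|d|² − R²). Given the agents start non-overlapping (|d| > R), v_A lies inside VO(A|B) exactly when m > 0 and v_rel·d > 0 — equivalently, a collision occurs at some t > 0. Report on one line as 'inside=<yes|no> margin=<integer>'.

d = (-15, -8),  |d|² = 289;  R = 5+8 = 13,  c = 289−13² = 120
v_rel = (-9, 0),  |v_rel|² = 81;  v_rel·d = (-9)·(-15) + (0)·(-8) = 135
81·t² − 270·t + 120 = 0  ⇒  m = 135² − 81·120 = 8505
m = 8505 > 0,  v_rel·d = 135 > 0  ⇒  inside

inside=yes margin=8505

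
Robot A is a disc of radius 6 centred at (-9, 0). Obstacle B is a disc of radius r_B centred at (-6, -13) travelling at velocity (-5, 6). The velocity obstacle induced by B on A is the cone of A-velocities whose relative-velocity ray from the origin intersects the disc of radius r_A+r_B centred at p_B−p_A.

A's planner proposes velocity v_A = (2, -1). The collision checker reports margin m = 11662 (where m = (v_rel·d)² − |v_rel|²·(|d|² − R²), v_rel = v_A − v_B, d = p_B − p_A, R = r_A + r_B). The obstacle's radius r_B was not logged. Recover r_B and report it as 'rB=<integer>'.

m = 11662
d = (3, -13);  v_rel = (7, -7),  |v_rel|² = 98
v_rel×d = (7)·(-13) − (-7)·(3) = -70
since m = R²·98 − (-70)²:  R² = (4900 + 11662) / 98 = 169
R = √169 = 13  ⇒  r_B = 13 − 6 = 7

rB=7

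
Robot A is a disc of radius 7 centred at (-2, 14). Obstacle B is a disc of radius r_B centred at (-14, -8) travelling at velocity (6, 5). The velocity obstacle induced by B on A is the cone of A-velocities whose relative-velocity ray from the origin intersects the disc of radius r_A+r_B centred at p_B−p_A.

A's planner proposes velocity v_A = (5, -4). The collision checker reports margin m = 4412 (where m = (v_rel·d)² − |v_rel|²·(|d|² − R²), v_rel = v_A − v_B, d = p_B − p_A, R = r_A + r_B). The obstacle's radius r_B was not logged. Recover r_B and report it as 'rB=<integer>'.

m = 4412
d = (-12, -22);  v_rel = (-1, -9),  |v_rel|² = 82
v_rel×d = (-1)·(-22) − (-9)·(-12) = -86
since m = R²·82 − (-86)²:  R² = (7396 + 4412) / 82 = 144
R = √144 = 12  ⇒  r_B = 12 − 7 = 5

rB=5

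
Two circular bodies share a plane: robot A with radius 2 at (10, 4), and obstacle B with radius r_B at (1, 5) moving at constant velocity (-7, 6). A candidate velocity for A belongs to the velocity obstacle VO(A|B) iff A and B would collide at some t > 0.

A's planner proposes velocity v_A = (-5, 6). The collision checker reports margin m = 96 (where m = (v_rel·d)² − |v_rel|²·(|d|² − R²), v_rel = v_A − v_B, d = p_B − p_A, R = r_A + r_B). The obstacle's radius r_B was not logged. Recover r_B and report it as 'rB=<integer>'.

m = 96
d = (-9, 1);  v_rel = (2, 0),  |v_rel|² = 4
v_rel×d = (2)·(1) − (0)·(-9) = 2
since m = R²·4 − 2²:  R² = (4 + 96) / 4 = 25
R = √25 = 5  ⇒  r_B = 5 − 2 = 3

rB=3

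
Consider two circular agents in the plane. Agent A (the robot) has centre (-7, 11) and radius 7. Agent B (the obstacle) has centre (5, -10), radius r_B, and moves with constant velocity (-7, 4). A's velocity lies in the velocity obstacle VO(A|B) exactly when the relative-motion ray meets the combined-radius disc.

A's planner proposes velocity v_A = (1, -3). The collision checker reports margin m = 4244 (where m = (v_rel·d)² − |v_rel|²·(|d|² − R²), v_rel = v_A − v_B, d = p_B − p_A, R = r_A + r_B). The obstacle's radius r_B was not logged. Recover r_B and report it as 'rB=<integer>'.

m = 4244
d = (12, -21);  v_rel = (8, -7),  |v_rel|² = 113
v_rel×d = (8)·(-21) − (-7)·(12) = -84
since m = R²·113 − (-84)²:  R² = (7056 + 4244) / 113 = 100
R = √100 = 10  ⇒  r_B = 10 − 7 = 3

rB=3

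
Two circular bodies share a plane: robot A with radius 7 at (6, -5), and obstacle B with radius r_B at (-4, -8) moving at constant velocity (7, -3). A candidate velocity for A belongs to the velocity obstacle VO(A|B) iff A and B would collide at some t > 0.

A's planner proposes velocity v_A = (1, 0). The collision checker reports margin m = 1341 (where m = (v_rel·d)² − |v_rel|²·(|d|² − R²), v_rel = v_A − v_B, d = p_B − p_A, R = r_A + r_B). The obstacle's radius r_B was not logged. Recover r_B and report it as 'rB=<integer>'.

m = 1341
d = (-10, -3);  v_rel = (-6, 3),  |v_rel|² = 45
v_rel×d = (-6)·(-3) − (3)·(-10) = 48
since m = R²·45 − 48²:  R² = (2304 + 1341) / 45 = 81
R = √81 = 9  ⇒  r_B = 9 − 7 = 2

rB=2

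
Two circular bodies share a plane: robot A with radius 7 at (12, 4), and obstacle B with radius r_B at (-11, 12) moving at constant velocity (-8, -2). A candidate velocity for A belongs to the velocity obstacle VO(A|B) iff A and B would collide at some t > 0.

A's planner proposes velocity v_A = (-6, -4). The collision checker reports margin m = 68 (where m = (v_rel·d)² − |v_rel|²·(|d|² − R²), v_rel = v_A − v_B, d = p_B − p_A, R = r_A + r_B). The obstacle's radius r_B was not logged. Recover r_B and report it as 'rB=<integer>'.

m = 68
d = (-23, 8);  v_rel = (2, -2),  |v_rel|² = 8
v_rel×d = (2)·(8) − (-2)·(-23) = -30
since m = R²·8 − (-30)²:  R² = (900 + 68) / 8 = 121
R = √121 = 11  ⇒  r_B = 11 − 7 = 4

rB=4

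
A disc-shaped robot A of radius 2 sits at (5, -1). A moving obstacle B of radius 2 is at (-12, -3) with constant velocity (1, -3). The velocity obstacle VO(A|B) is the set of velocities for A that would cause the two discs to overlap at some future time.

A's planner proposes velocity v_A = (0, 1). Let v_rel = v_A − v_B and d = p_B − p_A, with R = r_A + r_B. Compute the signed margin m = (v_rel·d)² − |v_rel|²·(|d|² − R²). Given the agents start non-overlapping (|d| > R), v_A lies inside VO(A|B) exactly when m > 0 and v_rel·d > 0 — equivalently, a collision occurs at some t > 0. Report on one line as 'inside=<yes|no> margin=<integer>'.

d = (-17, -2),  |d|² = 293;  R = 2+2 = 4,  c = 293−4² = 277
v_rel = (-1, 4),  |v_rel|² = 17;  v_rel·d = (-1)·(-17) + (4)·(-2) = 9
17·t² − 18·t + 277 = 0  ⇒  m = 9² − 17·277 = -4628
m = -4628 < 0,  v_rel·d = 9 > 0  ⇒  outside

inside=no margin=-4628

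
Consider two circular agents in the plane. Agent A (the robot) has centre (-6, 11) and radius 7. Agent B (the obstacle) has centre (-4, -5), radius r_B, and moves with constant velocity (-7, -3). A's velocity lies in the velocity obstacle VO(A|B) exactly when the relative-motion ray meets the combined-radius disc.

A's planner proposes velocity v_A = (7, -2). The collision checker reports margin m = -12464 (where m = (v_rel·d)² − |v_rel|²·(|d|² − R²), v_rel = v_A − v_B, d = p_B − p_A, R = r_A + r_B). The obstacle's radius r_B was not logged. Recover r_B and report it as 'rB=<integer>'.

m = -12464
d = (2, -16);  v_rel = (14, 1),  |v_rel|² = 197
v_rel×d = (14)·(-16) − (1)·(2) = -226
since m = R²·197 − (-226)²:  R² = (51076 + -12464) / 197 = 196
R = √196 = 14  ⇒  r_B = 14 − 7 = 7

rB=7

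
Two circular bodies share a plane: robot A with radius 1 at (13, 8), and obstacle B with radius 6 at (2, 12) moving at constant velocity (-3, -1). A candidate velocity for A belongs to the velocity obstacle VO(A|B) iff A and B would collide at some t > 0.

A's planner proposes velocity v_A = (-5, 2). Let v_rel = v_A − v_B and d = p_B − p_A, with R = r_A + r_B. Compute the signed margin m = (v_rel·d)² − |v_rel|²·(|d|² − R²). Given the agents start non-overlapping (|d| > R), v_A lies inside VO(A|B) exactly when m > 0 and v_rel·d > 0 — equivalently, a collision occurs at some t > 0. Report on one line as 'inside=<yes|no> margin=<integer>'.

d = (-11, 4),  |d|² = 137;  R = 1+6 = 7,  c = 137−7² = 88
v_rel = (-2, 3),  |v_rel|² = 13;  v_rel·d = (-2)·(-11) + (3)·(4) = 34
13·t² − 68·t + 88 = 0  ⇒  m = 34² − 13·88 = 12
m = 12 > 0,  v_rel·d = 34 > 0  ⇒  inside

inside=yes margin=12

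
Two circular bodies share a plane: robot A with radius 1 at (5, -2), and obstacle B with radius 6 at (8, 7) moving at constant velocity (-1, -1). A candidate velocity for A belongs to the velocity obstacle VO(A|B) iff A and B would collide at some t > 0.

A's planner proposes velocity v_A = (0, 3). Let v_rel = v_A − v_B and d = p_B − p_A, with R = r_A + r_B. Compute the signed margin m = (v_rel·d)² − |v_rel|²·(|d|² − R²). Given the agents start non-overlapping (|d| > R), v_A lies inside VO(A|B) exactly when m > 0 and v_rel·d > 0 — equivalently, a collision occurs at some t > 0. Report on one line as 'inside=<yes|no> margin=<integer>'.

d = (3, 9),  |d|² = 90;  R = 1+6 = 7,  c = 90−7² = 41
v_rel = (1, 4),  |v_rel|² = 17;  v_rel·d = (1)·(3) + (4)·(9) = 39
17·t² − 78·t + 41 = 0  ⇒  m = 39² − 17·41 = 824
m = 824 > 0,  v_rel·d = 39 > 0  ⇒  inside

inside=yes margin=824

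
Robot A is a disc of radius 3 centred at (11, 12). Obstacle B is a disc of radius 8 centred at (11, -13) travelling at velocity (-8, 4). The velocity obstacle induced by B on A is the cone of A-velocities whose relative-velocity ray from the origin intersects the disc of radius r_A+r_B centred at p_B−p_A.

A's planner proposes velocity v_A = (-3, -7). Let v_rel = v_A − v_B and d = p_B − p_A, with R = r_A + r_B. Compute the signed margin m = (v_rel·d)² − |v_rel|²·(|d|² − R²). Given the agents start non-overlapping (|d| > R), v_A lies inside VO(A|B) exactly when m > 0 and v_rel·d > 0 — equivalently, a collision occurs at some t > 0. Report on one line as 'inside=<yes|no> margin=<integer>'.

d = (0, -25),  |d|² = 625;  R = 3+8 = 11,  c = 625−11² = 504
v_rel = (5, -11),  |v_rel|² = 146;  v_rel·d = (5)·(0) + (-11)·(-25) = 275
146·t² − 550·t + 504 = 0  ⇒  m = 275² − 146·504 = 2041
m = 2041 > 0,  v_rel·d = 275 > 0  ⇒  inside

inside=yes margin=2041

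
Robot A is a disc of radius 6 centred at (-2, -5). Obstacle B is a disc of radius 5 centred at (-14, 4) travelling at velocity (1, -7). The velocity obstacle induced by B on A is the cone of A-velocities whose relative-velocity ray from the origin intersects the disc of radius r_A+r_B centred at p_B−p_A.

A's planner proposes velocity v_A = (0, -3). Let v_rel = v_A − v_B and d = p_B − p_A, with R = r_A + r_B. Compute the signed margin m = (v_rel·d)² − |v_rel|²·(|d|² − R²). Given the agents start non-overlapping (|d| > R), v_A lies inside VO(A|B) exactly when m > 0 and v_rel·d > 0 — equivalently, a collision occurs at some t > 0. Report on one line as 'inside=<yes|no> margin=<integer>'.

d = (-12, 9),  |d|² = 225;  R = 6+5 = 11,  c = 225−11² = 104
v_rel = (-1, 4),  |v_rel|² = 17;  v_rel·d = (-1)·(-12) + (4)·(9) = 48
17·t² − 96·t + 104 = 0  ⇒  m = 48² − 17·104 = 536
m = 536 > 0,  v_rel·d = 48 > 0  ⇒  inside

inside=yes margin=536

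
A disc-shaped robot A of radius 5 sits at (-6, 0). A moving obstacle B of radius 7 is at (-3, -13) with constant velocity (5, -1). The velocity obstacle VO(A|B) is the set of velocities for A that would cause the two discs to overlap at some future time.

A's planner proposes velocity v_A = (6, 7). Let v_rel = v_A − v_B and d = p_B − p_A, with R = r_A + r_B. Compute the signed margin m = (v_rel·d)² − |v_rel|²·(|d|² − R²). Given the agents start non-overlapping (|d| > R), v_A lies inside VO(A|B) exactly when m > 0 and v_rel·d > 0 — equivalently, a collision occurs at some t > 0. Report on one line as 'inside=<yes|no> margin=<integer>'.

d = (3, -13),  |d|² = 178;  R = 5+7 = 12,  c = 178−12² = 34
v_rel = (1, 8),  |v_rel|² = 65;  v_rel·d = (1)·(3) + (8)·(-13) = -101
65·t² + 202·t + 34 = 0  ⇒  m = (-101)² − 65·34 = 7991
m = 7991 > 0,  v_rel·d = -101 < 0  ⇒  outside

inside=no margin=7991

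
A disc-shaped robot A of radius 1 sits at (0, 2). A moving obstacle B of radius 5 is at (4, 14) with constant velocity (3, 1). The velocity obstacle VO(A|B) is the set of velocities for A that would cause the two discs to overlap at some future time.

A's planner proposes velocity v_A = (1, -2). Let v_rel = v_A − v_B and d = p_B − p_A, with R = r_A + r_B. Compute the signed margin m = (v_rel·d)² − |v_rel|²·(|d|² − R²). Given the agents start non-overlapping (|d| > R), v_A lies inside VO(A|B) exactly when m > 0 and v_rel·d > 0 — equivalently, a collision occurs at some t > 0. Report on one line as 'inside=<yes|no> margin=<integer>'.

d = (4, 12),  |d|² = 160;  R = 1+5 = 6,  c = 160−6² = 124
v_rel = (-2, -3),  |v_rel|² = 13;  v_rel·d = (-2)·(4) + (-3)·(12) = -44
13·t² + 88·t + 124 = 0  ⇒  m = (-44)² − 13·124 = 324
m = 324 > 0,  v_rel·d = -44 < 0  ⇒  outside

inside=no margin=324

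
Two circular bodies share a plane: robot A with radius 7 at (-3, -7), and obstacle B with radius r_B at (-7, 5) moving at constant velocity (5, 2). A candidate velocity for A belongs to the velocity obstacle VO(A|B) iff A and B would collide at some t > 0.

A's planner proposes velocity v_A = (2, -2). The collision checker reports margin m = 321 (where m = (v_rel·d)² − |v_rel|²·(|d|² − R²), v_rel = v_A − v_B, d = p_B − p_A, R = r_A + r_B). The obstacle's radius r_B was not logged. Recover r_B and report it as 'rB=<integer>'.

m = 321
d = (-4, 12);  v_rel = (-3, -4),  |v_rel|² = 25
v_rel×d = (-3)·(12) − (-4)·(-4) = -52
since m = R²·25 − (-52)²:  R² = (2704 + 321) / 25 = 121
R = √121 = 11  ⇒  r_B = 11 − 7 = 4

rB=4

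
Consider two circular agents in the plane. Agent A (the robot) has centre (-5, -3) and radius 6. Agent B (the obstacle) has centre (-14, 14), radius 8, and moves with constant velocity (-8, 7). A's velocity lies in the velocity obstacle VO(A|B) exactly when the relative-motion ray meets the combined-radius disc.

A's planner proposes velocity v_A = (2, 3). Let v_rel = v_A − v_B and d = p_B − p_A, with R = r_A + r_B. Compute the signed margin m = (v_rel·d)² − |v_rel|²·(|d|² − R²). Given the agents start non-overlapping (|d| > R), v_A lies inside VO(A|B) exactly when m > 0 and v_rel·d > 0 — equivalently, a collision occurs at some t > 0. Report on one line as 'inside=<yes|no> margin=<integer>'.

d = (-9, 17),  |d|² = 370;  R = 6+8 = 14,  c = 370−14² = 174
v_rel = (10, -4),  |v_rel|² = 116;  v_rel·d = (10)·(-9) + (-4)·(17) = -158
116·t² + 316·t + 174 = 0  ⇒  m = (-158)² − 116·174 = 4780
m = 4780 > 0,  v_rel·d = -158 < 0  ⇒  outside

inside=no margin=4780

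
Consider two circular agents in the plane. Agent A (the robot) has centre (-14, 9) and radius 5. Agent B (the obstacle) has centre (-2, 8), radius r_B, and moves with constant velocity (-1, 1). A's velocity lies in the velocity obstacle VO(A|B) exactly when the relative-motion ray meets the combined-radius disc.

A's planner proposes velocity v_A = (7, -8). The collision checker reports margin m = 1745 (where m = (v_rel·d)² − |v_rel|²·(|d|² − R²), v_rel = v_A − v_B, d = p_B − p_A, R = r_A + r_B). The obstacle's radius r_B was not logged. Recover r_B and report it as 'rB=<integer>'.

m = 1745
d = (12, -1);  v_rel = (8, -9),  |v_rel|² = 145
v_rel×d = (8)·(-1) − (-9)·(12) = 100
since m = R²·145 − 100²:  R² = (10000 + 1745) / 145 = 81
R = √81 = 9  ⇒  r_B = 9 − 5 = 4

rB=4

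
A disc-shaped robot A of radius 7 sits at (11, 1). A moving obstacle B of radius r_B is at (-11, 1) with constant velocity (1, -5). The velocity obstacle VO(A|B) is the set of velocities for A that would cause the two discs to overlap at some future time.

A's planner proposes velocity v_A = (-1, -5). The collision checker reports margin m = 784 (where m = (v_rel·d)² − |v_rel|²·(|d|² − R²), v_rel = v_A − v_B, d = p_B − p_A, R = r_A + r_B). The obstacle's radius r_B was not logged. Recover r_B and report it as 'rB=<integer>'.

m = 784
d = (-22, 0);  v_rel = (-2, 0),  |v_rel|² = 4
v_rel×d = (-2)·(0) − (0)·(-22) = 0
since m = R²·4 − 0²:  R² = (0 + 784) / 4 = 196
R = √196 = 14  ⇒  r_B = 14 − 7 = 7

rB=7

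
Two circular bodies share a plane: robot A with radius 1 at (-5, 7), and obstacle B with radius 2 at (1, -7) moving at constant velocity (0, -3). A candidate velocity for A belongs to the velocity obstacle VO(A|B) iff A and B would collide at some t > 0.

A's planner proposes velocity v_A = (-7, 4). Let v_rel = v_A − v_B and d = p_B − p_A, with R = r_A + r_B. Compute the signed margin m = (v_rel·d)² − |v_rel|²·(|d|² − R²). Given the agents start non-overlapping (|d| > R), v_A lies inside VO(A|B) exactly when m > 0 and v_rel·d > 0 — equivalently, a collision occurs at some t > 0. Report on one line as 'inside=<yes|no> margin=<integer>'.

d = (6, -14),  |d|² = 232;  R = 1+2 = 3,  c = 232−3² = 223
v_rel = (-7, 7),  |v_rel|² = 98;  v_rel·d = (-7)·(6) + (7)·(-14) = -140
98·t² + 280·t + 223 = 0  ⇒  m = (-140)² − 98·223 = -2254
m = -2254 < 0,  v_rel·d = -140 < 0  ⇒  outside

inside=no margin=-2254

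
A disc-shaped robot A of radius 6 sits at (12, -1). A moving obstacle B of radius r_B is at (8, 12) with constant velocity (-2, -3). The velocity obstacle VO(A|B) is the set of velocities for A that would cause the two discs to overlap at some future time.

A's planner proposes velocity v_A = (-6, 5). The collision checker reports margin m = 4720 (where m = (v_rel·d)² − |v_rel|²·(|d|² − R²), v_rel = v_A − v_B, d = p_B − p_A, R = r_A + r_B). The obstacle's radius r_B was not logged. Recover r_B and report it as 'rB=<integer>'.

m = 4720
d = (-4, 13);  v_rel = (-4, 8),  |v_rel|² = 80
v_rel×d = (-4)·(13) − (8)·(-4) = -20
since m = R²·80 − (-20)²:  R² = (400 + 4720) / 80 = 64
R = √64 = 8  ⇒  r_B = 8 − 6 = 2

rB=2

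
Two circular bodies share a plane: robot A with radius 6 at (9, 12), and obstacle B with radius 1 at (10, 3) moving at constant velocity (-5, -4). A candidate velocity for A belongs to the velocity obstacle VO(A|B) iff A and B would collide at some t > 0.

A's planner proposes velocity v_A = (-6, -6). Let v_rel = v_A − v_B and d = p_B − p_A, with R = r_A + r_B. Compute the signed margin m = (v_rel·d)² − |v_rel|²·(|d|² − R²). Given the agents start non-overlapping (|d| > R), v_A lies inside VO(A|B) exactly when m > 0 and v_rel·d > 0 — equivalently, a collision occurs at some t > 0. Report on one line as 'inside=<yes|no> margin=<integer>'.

d = (1, -9),  |d|² = 82;  R = 6+1 = 7,  c = 82−7² = 33
v_rel = (-1, -2),  |v_rel|² = 5;  v_rel·d = (-1)·(1) + (-2)·(-9) = 17
5·t² − 34·t + 33 = 0  ⇒  m = 17² − 5·33 = 124
m = 124 > 0,  v_rel·d = 17 > 0  ⇒  inside

inside=yes margin=124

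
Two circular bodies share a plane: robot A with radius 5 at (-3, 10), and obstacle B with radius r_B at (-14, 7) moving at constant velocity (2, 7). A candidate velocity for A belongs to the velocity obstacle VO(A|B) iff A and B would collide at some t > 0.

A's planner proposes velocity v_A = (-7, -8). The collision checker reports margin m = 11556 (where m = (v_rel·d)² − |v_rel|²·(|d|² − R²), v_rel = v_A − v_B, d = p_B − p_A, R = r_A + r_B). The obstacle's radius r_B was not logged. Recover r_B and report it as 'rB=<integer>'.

m = 11556
d = (-11, -3);  v_rel = (-9, -15),  |v_rel|² = 306
v_rel×d = (-9)·(-3) − (-15)·(-11) = -138
since m = R²·306 − (-138)²:  R² = (19044 + 11556) / 306 = 100
R = √100 = 10  ⇒  r_B = 10 − 5 = 5

rB=5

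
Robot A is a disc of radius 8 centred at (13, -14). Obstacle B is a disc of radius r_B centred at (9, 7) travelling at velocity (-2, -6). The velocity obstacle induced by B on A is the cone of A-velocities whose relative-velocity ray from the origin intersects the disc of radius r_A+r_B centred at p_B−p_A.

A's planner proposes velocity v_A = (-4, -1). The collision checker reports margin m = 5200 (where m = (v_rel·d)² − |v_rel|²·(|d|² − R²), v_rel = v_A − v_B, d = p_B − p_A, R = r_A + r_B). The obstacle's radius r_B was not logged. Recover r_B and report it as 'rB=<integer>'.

m = 5200
d = (-4, 21);  v_rel = (-2, 5),  |v_rel|² = 29
v_rel×d = (-2)·(21) − (5)·(-4) = -22
since m = R²·29 − (-22)²:  R² = (484 + 5200) / 29 = 196
R = √196 = 14  ⇒  r_B = 14 − 8 = 6

rB=6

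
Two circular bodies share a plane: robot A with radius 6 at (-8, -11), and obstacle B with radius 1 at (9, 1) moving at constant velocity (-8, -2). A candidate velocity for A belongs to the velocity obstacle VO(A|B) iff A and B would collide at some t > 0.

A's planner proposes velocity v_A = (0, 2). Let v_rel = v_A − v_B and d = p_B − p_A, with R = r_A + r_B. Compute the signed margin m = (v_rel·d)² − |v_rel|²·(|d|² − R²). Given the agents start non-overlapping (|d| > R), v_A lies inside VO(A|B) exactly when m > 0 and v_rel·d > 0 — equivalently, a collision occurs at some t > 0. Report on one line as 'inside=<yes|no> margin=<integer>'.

d = (17, 12),  |d|² = 433;  R = 6+1 = 7,  c = 433−7² = 384
v_rel = (8, 4),  |v_rel|² = 80;  v_rel·d = (8)·(17) + (4)·(12) = 184
80·t² − 368·t + 384 = 0  ⇒  m = 184² − 80·384 = 3136
m = 3136 > 0,  v_rel·d = 184 > 0  ⇒  inside

inside=yes margin=3136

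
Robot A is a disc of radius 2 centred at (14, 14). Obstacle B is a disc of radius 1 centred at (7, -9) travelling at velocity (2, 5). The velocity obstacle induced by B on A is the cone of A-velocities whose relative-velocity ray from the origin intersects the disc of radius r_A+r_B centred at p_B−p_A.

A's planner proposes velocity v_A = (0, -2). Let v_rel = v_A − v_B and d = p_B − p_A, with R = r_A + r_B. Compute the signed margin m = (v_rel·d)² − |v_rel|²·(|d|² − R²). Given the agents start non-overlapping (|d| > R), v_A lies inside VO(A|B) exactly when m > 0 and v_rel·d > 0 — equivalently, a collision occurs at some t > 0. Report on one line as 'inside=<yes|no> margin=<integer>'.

d = (-7, -23),  |d|² = 578;  R = 2+1 = 3,  c = 578−3² = 569
v_rel = (-2, -7),  |v_rel|² = 53;  v_rel·d = (-2)·(-7) + (-7)·(-23) = 175
53·t² − 350·t + 569 = 0  ⇒  m = 175² − 53·569 = 468
m = 468 > 0,  v_rel·d = 175 > 0  ⇒  inside

inside=yes margin=468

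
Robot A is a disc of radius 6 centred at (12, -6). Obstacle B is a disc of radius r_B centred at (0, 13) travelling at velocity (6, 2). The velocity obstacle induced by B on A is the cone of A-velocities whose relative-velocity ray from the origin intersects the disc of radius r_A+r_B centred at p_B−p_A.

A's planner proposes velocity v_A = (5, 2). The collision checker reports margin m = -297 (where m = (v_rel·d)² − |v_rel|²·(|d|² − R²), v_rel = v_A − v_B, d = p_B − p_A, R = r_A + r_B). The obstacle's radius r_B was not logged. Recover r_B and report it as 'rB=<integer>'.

m = -297
d = (-12, 19);  v_rel = (-1, 0),  |v_rel|² = 1
v_rel×d = (-1)·(19) − (0)·(-12) = -19
since m = R²·1 − (-19)²:  R² = (361 + -297) / 1 = 64
R = √64 = 8  ⇒  r_B = 8 − 6 = 2

rB=2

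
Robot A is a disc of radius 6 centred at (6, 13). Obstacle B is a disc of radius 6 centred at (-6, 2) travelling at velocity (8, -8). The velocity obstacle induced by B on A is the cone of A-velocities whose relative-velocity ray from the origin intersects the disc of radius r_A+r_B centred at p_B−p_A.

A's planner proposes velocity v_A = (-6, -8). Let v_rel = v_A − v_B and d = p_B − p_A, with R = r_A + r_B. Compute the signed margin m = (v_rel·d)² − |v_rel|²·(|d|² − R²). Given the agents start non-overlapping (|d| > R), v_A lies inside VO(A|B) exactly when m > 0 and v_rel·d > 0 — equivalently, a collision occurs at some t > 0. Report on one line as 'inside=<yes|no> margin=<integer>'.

d = (-12, -11),  |d|² = 265;  R = 6+6 = 12,  c = 265−12² = 121
v_rel = (-14, 0),  |v_rel|² = 196;  v_rel·d = (-14)·(-12) + (0)·(-11) = 168
196·t² − 336·t + 121 = 0  ⇒  m = 168² − 196·121 = 4508
m = 4508 > 0,  v_rel·d = 168 > 0  ⇒  inside

inside=yes margin=4508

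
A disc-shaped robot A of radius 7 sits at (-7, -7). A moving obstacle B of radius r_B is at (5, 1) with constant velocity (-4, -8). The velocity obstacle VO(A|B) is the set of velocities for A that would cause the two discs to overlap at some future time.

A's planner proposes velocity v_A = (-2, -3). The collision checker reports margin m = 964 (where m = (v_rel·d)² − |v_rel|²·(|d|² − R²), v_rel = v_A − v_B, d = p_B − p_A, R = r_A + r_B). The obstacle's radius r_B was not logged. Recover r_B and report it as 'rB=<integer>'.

m = 964
d = (12, 8);  v_rel = (2, 5),  |v_rel|² = 29
v_rel×d = (2)·(8) − (5)·(12) = -44
since m = R²·29 − (-44)²:  R² = (1936 + 964) / 29 = 100
R = √100 = 10  ⇒  r_B = 10 − 7 = 3

rB=3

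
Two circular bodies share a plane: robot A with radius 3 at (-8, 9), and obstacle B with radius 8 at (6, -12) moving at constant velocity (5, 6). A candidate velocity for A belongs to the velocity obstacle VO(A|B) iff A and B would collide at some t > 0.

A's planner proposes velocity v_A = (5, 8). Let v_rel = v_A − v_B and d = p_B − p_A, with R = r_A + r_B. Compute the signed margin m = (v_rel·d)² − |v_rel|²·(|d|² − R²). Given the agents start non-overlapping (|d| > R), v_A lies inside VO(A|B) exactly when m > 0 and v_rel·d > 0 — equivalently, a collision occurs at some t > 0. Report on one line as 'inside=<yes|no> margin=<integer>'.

d = (14, -21),  |d|² = 637;  R = 3+8 = 11,  c = 637−11² = 516
v_rel = (0, 2),  |v_rel|² = 4;  v_rel·d = (0)·(14) + (2)·(-21) = -42
4·t² + 84·t + 516 = 0  ⇒  m = (-42)² − 4·516 = -300
m = -300 < 0,  v_rel·d = -42 < 0  ⇒  outside

inside=no margin=-300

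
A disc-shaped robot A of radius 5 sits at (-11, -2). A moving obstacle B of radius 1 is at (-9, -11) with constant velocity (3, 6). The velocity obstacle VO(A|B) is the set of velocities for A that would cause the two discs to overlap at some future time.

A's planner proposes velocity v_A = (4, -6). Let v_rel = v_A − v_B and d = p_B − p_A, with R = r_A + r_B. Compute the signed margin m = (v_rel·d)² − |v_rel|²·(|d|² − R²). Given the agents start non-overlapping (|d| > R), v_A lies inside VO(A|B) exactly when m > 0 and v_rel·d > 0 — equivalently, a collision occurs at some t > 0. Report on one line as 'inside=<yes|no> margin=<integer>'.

d = (2, -9),  |d|² = 85;  R = 5+1 = 6,  c = 85−6² = 49
v_rel = (1, -12),  |v_rel|² = 145;  v_rel·d = (1)·(2) + (-12)·(-9) = 110
145·t² − 220·t + 49 = 0  ⇒  m = 110² − 145·49 = 4995
m = 4995 > 0,  v_rel·d = 110 > 0  ⇒  inside

inside=yes margin=4995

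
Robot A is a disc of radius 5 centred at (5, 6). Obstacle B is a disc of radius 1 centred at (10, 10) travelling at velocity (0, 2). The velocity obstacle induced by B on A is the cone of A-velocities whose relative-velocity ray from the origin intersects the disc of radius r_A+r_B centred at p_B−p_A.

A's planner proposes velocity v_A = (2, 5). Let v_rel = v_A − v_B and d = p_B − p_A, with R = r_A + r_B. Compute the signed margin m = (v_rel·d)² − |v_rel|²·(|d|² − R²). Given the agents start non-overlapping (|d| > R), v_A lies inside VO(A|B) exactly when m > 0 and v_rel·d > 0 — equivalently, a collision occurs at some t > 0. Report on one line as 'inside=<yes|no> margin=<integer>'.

d = (5, 4),  |d|² = 41;  R = 5+1 = 6,  c = 41−6² = 5
v_rel = (2, 3),  |v_rel|² = 13;  v_rel·d = (2)·(5) + (3)·(4) = 22
13·t² − 44·t + 5 = 0  ⇒  m = 22² − 13·5 = 419
m = 419 > 0,  v_rel·d = 22 > 0  ⇒  inside

inside=yes margin=419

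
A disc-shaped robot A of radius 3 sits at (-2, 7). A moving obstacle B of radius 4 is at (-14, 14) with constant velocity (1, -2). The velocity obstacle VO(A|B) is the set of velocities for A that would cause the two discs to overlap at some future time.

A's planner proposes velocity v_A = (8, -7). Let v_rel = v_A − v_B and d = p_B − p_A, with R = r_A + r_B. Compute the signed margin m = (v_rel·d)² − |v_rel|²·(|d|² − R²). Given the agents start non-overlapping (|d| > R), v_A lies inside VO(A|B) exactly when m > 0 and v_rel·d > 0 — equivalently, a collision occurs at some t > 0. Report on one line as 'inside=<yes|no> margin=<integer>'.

d = (-12, 7),  |d|² = 193;  R = 3+4 = 7,  c = 193−7² = 144
v_rel = (7, -5),  |v_rel|² = 74;  v_rel·d = (7)·(-12) + (-5)·(7) = -119
74·t² + 238·t + 144 = 0  ⇒  m = (-119)² − 74·144 = 3505
m = 3505 > 0,  v_rel·d = -119 < 0  ⇒  outside

inside=no margin=3505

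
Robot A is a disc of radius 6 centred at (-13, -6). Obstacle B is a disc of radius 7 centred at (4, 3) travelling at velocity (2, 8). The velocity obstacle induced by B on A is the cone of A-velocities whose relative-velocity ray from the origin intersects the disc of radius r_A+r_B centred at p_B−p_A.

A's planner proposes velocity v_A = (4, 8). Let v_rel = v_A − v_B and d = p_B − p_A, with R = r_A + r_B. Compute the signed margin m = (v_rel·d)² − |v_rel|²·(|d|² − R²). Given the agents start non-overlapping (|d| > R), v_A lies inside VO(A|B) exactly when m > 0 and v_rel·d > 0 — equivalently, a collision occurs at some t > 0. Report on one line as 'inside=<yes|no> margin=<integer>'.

d = (17, 9),  |d|² = 370;  R = 6+7 = 13,  c = 370−13² = 201
v_rel = (2, 0),  |v_rel|² = 4;  v_rel·d = (2)·(17) + (0)·(9) = 34
4·t² − 68·t + 201 = 0  ⇒  m = 34² − 4·201 = 352
m = 352 > 0,  v_rel·d = 34 > 0  ⇒  inside

inside=yes margin=352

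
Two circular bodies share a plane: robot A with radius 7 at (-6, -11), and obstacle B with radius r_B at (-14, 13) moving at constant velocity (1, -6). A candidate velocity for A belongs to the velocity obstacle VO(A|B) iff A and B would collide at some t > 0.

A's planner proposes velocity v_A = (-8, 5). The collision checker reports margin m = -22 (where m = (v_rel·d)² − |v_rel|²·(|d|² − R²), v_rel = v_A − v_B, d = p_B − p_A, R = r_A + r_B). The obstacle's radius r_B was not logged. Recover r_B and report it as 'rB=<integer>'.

m = -22
d = (-8, 24);  v_rel = (-9, 11),  |v_rel|² = 202
v_rel×d = (-9)·(24) − (11)·(-8) = -128
since m = R²·202 − (-128)²:  R² = (16384 + -22) / 202 = 81
R = √81 = 9  ⇒  r_B = 9 − 7 = 2

rB=2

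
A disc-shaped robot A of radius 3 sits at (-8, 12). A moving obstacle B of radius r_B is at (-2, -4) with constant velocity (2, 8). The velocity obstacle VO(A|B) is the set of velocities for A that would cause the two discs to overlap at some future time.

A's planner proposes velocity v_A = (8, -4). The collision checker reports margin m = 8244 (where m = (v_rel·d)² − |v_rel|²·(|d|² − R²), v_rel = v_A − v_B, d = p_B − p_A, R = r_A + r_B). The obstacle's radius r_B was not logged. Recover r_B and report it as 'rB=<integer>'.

m = 8244
d = (6, -16);  v_rel = (6, -12),  |v_rel|² = 180
v_rel×d = (6)·(-16) − (-12)·(6) = -24
since m = R²·180 − (-24)²:  R² = (576 + 8244) / 180 = 49
R = √49 = 7  ⇒  r_B = 7 − 3 = 4

rB=4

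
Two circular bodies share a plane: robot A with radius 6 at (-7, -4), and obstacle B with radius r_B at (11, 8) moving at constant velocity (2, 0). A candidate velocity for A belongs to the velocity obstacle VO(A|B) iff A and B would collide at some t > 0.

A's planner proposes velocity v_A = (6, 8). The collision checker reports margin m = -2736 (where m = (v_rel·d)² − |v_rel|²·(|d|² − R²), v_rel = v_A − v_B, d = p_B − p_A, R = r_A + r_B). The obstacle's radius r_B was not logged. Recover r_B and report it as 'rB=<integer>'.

m = -2736
d = (18, 12);  v_rel = (4, 8),  |v_rel|² = 80
v_rel×d = (4)·(12) − (8)·(18) = -96
since m = R²·80 − (-96)²:  R² = (9216 + -2736) / 80 = 81
R = √81 = 9  ⇒  r_B = 9 − 6 = 3

rB=3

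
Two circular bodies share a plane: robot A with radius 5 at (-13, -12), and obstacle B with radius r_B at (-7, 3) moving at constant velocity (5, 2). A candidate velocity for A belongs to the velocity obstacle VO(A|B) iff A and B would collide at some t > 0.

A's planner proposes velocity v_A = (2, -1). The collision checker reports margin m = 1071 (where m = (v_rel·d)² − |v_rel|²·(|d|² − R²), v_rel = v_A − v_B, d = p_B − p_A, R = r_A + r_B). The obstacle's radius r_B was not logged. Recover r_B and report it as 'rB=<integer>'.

m = 1071
d = (6, 15);  v_rel = (-3, -3),  |v_rel|² = 18
v_rel×d = (-3)·(15) − (-3)·(6) = -27
since m = R²·18 − (-27)²:  R² = (729 + 1071) / 18 = 100
R = √100 = 10  ⇒  r_B = 10 − 5 = 5

rB=5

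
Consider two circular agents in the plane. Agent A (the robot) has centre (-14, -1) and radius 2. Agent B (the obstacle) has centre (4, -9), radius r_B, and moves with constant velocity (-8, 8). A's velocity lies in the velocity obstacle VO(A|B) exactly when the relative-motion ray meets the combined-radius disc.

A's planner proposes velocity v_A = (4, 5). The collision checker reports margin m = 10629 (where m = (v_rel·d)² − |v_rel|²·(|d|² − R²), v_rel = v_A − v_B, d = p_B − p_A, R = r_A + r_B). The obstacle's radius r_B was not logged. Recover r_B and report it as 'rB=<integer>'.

m = 10629
d = (18, -8);  v_rel = (12, -3),  |v_rel|² = 153
v_rel×d = (12)·(-8) − (-3)·(18) = -42
since m = R²·153 − (-42)²:  R² = (1764 + 10629) / 153 = 81
R = √81 = 9  ⇒  r_B = 9 − 2 = 7

rB=7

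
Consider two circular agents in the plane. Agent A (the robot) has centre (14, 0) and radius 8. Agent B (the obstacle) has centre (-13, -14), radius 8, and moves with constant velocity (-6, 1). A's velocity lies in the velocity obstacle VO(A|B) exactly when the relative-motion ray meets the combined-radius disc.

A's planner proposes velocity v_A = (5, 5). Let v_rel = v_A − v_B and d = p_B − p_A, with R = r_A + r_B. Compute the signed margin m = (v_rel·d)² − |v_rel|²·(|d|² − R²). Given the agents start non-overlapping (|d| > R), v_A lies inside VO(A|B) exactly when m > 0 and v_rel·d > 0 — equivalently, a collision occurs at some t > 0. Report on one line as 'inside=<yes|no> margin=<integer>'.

d = (-27, -14),  |d|² = 925;  R = 8+8 = 16,  c = 925−16² = 669
v_rel = (11, 4),  |v_rel|² = 137;  v_rel·d = (11)·(-27) + (4)·(-14) = -353
137·t² + 706·t + 669 = 0  ⇒  m = (-353)² − 137·669 = 32956
m = 32956 > 0,  v_rel·d = -353 < 0  ⇒  outside

inside=no margin=32956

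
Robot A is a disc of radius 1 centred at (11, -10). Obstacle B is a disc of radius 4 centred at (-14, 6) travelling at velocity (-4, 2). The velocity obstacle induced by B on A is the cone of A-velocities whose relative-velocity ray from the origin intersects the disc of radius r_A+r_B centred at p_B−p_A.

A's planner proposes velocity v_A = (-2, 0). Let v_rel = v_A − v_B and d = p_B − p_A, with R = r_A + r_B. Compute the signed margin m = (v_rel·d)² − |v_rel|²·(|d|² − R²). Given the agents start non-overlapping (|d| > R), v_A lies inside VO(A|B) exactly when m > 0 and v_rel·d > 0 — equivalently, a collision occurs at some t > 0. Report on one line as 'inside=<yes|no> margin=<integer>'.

d = (-25, 16),  |d|² = 881;  R = 1+4 = 5,  c = 881−5² = 856
v_rel = (2, -2),  |v_rel|² = 8;  v_rel·d = (2)·(-25) + (-2)·(16) = -82
8·t² + 164·t + 856 = 0  ⇒  m = (-82)² − 8·856 = -124
m = -124 < 0,  v_rel·d = -82 < 0  ⇒  outside

inside=no margin=-124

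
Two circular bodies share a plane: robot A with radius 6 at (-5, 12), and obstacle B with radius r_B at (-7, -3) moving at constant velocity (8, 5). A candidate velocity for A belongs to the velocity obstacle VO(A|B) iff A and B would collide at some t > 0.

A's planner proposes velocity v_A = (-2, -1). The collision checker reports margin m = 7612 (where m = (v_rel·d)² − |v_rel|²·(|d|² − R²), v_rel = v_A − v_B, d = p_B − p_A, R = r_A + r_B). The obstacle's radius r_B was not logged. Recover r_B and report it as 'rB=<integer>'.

m = 7612
d = (-2, -15);  v_rel = (-10, -6),  |v_rel|² = 136
v_rel×d = (-10)·(-15) − (-6)·(-2) = 138
since m = R²·136 − 138²:  R² = (19044 + 7612) / 136 = 196
R = √196 = 14  ⇒  r_B = 14 − 6 = 8

rB=8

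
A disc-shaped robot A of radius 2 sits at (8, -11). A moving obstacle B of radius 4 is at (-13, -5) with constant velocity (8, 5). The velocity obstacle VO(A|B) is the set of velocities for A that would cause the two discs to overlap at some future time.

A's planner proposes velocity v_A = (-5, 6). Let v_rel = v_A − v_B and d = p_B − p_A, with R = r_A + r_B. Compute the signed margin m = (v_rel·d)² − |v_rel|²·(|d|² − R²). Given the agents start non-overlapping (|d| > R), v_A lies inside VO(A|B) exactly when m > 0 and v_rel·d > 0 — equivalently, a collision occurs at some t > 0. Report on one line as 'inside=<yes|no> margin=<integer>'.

d = (-21, 6),  |d|² = 477;  R = 2+4 = 6,  c = 477−6² = 441
v_rel = (-13, 1),  |v_rel|² = 170;  v_rel·d = (-13)·(-21) + (1)·(6) = 279
170·t² − 558·t + 441 = 0  ⇒  m = 279² − 170·441 = 2871
m = 2871 > 0,  v_rel·d = 279 > 0  ⇒  inside

inside=yes margin=2871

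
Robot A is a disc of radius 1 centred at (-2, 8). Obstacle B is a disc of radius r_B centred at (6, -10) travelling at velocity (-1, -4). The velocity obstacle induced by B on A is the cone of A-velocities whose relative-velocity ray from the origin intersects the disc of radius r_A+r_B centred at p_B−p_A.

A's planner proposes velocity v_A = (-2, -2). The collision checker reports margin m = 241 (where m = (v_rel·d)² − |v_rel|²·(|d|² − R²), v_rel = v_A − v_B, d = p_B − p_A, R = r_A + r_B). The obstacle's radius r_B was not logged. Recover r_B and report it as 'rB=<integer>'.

m = 241
d = (8, -18);  v_rel = (-1, 2),  |v_rel|² = 5
v_rel×d = (-1)·(-18) − (2)·(8) = 2
since m = R²·5 − 2²:  R² = (4 + 241) / 5 = 49
R = √49 = 7  ⇒  r_B = 7 − 1 = 6

rB=6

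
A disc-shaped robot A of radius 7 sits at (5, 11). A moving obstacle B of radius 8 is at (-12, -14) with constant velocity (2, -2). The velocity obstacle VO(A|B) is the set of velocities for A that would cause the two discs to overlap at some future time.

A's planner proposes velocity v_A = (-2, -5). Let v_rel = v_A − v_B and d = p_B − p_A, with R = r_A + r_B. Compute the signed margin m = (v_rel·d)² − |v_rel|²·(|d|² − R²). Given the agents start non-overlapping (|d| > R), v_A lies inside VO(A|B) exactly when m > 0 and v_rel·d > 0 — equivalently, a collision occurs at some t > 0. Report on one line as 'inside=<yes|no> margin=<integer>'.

d = (-17, -25),  |d|² = 914;  R = 7+8 = 15,  c = 914−15² = 689
v_rel = (-4, -3),  |v_rel|² = 25;  v_rel·d = (-4)·(-17) + (-3)·(-25) = 143
25·t² − 286·t + 689 = 0  ⇒  m = 143² − 25·689 = 3224
m = 3224 > 0,  v_rel·d = 143 > 0  ⇒  inside

inside=yes margin=3224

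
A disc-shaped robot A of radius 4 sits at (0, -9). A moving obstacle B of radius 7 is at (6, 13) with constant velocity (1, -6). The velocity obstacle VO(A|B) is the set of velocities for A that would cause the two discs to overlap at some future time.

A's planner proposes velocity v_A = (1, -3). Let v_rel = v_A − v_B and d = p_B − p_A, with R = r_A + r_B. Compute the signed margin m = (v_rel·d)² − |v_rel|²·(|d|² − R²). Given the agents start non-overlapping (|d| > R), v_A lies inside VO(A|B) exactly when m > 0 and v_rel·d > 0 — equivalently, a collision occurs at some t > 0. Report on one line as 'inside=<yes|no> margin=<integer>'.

d = (6, 22),  |d|² = 520;  R = 4+7 = 11,  c = 520−11² = 399
v_rel = (0, 3),  |v_rel|² = 9;  v_rel·d = (0)·(6) + (3)·(22) = 66
9·t² − 132·t + 399 = 0  ⇒  m = 66² − 9·399 = 765
m = 765 > 0,  v_rel·d = 66 > 0  ⇒  inside

inside=yes margin=765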